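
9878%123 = 38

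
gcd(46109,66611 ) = 1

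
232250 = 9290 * 25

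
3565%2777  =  788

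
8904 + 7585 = 16489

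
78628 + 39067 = 117695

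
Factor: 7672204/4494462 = 3836102/2247231 = 2^1 *3^( - 1 )*7^( - 1) * 113^( - 1) * 173^1*947^( - 1)*11087^1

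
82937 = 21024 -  - 61913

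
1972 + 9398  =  11370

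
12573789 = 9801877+2771912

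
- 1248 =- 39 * 32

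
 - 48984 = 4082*( - 12)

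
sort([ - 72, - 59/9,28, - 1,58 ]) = [ - 72, - 59/9,  -  1,28, 58]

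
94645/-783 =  - 94645/783 = - 120.87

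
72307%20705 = 10192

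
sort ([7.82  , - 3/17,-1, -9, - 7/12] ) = [ - 9,  -  1,  -  7/12, - 3/17, 7.82]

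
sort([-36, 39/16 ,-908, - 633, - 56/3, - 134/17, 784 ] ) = [ - 908,-633, - 36,-56/3,  -  134/17,39/16,784 ]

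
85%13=7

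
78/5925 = 26/1975 = 0.01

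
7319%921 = 872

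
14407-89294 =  - 74887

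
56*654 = 36624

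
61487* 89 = 5472343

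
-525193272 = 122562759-647756031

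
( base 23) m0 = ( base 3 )200202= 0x1fa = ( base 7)1322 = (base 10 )506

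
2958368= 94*31472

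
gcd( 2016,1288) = 56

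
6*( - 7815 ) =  - 46890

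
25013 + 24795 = 49808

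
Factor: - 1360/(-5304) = 10/39 = 2^1*3^(- 1 ) * 5^1*13^(-1) 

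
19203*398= 7642794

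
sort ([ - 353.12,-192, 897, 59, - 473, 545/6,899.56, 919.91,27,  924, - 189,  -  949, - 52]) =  [-949 , - 473 ,- 353.12, - 192, - 189, - 52 , 27,59,  545/6, 897,  899.56, 919.91, 924]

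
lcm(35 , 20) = 140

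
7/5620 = 7/5620 = 0.00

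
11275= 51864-40589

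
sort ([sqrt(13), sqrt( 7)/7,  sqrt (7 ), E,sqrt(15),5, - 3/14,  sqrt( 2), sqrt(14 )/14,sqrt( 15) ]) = [ - 3/14 , sqrt( 14)/14 , sqrt( 7)/7, sqrt( 2), sqrt(7), E,  sqrt(13 ),sqrt ( 15),  sqrt( 15 ),  5] 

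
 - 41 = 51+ - 92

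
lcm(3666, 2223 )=208962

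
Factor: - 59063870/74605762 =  - 29531935/37302881   =  - 5^1*7^( - 1)*11^( - 1)*239^( - 1 ) * 883^1*2027^( - 1)*6689^1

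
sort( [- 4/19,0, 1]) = [ - 4/19, 0, 1] 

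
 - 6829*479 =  -3271091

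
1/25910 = 1/25910 = 0.00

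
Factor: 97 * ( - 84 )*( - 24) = 195552= 2^5*3^2*7^1*97^1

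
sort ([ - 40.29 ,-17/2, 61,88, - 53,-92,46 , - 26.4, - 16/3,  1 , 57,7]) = [ - 92 , - 53 , -40.29, - 26.4,-17/2, - 16/3,1, 7,  46, 57,61, 88] 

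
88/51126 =44/25563= 0.00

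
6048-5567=481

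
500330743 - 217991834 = 282338909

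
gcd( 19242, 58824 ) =18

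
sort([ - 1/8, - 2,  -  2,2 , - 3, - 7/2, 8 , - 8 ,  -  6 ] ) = [  -  8, - 6, - 7/2, - 3, - 2 , - 2, - 1/8 , 2,8 ]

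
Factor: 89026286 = 2^1 * 19^1*2342797^1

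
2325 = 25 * 93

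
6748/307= 21 + 301/307 = 21.98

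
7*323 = 2261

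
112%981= 112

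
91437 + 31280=122717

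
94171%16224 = 13051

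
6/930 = 1/155  =  0.01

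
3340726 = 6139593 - 2798867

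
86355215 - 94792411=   -  8437196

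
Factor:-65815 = - 5^1*13163^1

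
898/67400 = 449/33700 = 0.01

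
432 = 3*144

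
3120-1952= 1168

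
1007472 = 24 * 41978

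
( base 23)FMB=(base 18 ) 181A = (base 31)8OK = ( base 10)8452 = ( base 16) 2104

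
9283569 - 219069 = 9064500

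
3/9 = 1/3=0.33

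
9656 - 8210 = 1446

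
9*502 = 4518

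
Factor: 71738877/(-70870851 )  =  -23912959/23623617 =-3^ (-1 )*7^1*71^ ( - 1 )* 223^1* 15319^1*110909^( - 1)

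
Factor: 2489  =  19^1 * 131^1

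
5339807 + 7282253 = 12622060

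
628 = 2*314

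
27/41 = 27/41 =0.66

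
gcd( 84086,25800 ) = 2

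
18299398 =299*61202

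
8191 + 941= 9132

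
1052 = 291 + 761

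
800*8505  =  6804000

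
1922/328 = 961/164 = 5.86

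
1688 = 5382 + - 3694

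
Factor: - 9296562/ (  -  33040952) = 4648281/16520476 = 2^(-2)  *3^1 * 7^(-1 ) * 11^1 * 79^1*109^ ( - 1 ) * 1783^1*5413^(-1) 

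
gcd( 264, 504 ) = 24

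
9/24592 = 9/24592 = 0.00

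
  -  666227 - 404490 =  - 1070717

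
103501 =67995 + 35506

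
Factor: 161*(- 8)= -1288 =- 2^3*7^1*23^1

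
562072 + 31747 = 593819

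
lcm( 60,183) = 3660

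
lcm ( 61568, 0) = 0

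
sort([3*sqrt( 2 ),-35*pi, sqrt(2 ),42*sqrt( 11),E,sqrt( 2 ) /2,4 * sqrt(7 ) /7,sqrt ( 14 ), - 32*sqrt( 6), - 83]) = [- 35*pi, - 83, - 32*sqrt( 6 ),sqrt(2)/2,sqrt( 2), 4*sqrt ( 7)/7,E,sqrt(14 ),3 *sqrt( 2 ),42*sqrt( 11)]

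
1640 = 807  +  833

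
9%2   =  1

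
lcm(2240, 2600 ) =145600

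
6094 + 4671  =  10765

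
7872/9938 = 3936/4969  =  0.79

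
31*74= 2294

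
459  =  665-206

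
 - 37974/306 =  - 125 + 46/51  =  - 124.10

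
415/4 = 415/4 = 103.75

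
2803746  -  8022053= - 5218307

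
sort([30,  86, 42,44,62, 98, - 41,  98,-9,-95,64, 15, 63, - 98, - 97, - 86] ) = [ - 98, - 97, - 95, - 86,-41, -9, 15, 30,42 , 44 , 62, 63,  64, 86, 98, 98 ]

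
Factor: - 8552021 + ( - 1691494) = -10243515  =  -3^1 * 5^1 *682901^1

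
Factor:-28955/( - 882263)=5^1*5791^1*  882263^( - 1 )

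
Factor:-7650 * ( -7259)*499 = 2^1*3^2*5^2*7^1* 17^2*61^1 * 499^1 = 27710143650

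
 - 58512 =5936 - 64448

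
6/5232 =1/872 = 0.00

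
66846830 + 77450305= 144297135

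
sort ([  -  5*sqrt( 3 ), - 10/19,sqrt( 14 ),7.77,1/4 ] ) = [ -5*sqrt( 3), - 10/19,1/4, sqrt( 14),7.77 ]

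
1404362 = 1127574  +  276788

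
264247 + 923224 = 1187471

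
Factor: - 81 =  - 3^4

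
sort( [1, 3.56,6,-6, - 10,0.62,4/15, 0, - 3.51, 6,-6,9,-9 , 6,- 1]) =[ - 10,- 9,  -  6,  -  6,-3.51, -1, 0, 4/15, 0.62, 1, 3.56, 6,6 , 6,9 ] 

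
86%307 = 86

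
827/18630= 827/18630= 0.04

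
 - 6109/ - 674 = 9 + 43/674 =9.06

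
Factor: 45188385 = 3^1* 5^1 * 11^1*47^1*5827^1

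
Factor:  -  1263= - 3^1*421^1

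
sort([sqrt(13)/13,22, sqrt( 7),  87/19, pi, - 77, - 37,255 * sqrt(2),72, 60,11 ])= [ - 77, -37, sqrt( 13 ) /13, sqrt(7), pi, 87/19, 11, 22, 60, 72, 255*sqrt( 2 )]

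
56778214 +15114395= 71892609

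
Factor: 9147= 3^1*3049^1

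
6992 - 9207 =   -  2215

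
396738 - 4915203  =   - 4518465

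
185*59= 10915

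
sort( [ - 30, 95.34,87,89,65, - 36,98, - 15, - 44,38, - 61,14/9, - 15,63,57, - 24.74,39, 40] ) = [ - 61 ,-44, - 36, - 30, - 24.74, - 15, - 15, 14/9,38,39 , 40,57, 63, 65,87,89,95.34,98 ]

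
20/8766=10/4383 = 0.00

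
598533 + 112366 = 710899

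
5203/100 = 5203/100 = 52.03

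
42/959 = 6/137 = 0.04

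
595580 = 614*970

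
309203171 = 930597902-621394731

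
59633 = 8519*7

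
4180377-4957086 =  -776709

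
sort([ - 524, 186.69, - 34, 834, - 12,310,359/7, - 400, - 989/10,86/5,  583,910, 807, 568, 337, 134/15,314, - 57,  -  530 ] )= [-530, - 524, - 400,  -  989/10,  -  57, - 34, - 12,134/15,86/5,  359/7, 186.69, 310,314,337, 568, 583,807, 834, 910]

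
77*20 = 1540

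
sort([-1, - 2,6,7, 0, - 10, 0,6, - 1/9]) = [ - 10, - 2, - 1,-1/9,  0,0,6,6,  7 ] 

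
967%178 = 77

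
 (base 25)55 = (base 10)130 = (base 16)82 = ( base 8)202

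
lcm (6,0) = 0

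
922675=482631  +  440044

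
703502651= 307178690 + 396323961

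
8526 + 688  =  9214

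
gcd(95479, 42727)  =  1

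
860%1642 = 860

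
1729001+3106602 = 4835603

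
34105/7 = 34105/7 = 4872.14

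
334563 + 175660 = 510223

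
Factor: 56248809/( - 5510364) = - 2^(-2 )*43^( - 1 )  *59^( - 1)*181^( - 1 ) *18749603^1 = - 18749603/1836788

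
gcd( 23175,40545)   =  45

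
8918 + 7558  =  16476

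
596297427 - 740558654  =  -144261227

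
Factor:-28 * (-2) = 56 = 2^3*7^1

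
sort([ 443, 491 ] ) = [ 443,491 ]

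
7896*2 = 15792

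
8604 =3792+4812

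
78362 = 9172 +69190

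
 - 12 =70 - 82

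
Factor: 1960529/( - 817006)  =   - 2^ (  -  1)*23^( - 1)*17761^(-1)*1960529^1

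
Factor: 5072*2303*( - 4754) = -2^5*7^2*47^1 * 317^1*2377^1 = -55530599264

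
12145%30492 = 12145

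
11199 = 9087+2112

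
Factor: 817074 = 2^1*3^3 * 15131^1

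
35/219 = 35/219 = 0.16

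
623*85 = 52955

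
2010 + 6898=8908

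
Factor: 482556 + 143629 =5^1 * 7^1*17891^1 = 626185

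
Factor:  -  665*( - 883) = 5^1 * 7^1*19^1* 883^1  =  587195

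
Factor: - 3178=-2^1*7^1  *  227^1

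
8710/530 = 16 + 23/53 =16.43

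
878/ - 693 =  - 2+508/693= -1.27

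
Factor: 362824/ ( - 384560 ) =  - 217/230 = - 2^( - 1)*5^(-1)*7^1*23^(  -  1 )*31^1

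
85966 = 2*42983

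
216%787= 216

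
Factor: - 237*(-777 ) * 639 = 3^4 * 7^1*37^1 * 71^1*79^1 = 117671211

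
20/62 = 10/31 = 0.32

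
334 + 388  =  722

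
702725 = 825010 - 122285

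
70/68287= 70/68287 = 0.00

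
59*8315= 490585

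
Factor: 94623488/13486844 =23655872/3371711 = 2^6*7^( - 1)*113^1*3271^1*481673^( - 1)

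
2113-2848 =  - 735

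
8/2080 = 1/260 = 0.00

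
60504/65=60504/65=930.83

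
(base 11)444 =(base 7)1360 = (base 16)214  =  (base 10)532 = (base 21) 147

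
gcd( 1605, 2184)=3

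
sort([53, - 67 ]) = [ - 67,53]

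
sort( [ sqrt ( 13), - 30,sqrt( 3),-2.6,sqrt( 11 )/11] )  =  [ - 30,  -  2.6 , sqrt( 11) /11, sqrt(3),sqrt(13)] 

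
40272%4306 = 1518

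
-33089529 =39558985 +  - 72648514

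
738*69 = 50922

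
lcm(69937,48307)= 4685779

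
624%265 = 94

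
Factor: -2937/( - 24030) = 2^( - 1)*3^(-2 )*5^(-1)*11^1  =  11/90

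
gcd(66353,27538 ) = 7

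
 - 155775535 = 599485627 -755261162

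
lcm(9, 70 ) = 630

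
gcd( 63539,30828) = 7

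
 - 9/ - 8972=9/8972 = 0.00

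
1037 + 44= 1081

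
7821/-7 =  - 7821/7=   - 1117.29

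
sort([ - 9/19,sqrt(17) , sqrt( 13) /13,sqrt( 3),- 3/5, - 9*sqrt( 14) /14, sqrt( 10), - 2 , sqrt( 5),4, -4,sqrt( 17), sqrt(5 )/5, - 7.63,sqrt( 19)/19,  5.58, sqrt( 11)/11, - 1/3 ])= [ - 7.63, - 4, - 9*sqrt (14)/14, - 2,-3/5, - 9/19, -1/3 , sqrt(19) /19, sqrt( 13)/13,sqrt( 11)/11,sqrt( 5)/5 , sqrt( 3), sqrt(5), sqrt(10 ), 4 , sqrt( 17),sqrt ( 17),5.58]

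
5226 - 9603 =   -  4377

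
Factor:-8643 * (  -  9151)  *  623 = 49274373939 = 3^1 * 7^1 * 43^1*67^1*89^1* 9151^1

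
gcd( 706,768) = 2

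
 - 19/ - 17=19/17= 1.12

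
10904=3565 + 7339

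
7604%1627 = 1096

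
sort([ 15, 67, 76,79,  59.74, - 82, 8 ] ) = [  -  82, 8, 15, 59.74,67 , 76,79 ]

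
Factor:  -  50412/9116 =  - 3^1*43^( - 1)*53^ ( - 1)*4201^1  =  -  12603/2279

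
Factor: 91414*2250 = 2^2 * 3^2 * 5^3*45707^1 = 205681500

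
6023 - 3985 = 2038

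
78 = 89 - 11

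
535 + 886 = 1421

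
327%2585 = 327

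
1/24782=1/24782   =  0.00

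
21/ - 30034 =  - 21/30034 = -0.00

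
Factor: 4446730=2^1*5^1*71^1*6263^1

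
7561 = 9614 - 2053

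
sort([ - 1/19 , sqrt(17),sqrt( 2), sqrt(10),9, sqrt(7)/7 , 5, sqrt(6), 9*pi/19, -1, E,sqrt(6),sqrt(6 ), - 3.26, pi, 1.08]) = [ - 3.26, - 1, - 1/19, sqrt( 7) /7, 1.08,sqrt(2),  9*pi/19,sqrt(6), sqrt(6),sqrt(6), E,pi,sqrt(10), sqrt(17),5, 9]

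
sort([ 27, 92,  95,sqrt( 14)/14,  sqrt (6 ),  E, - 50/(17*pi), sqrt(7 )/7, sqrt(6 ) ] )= [ - 50/(17* pi), sqrt(14)/14, sqrt( 7 ) /7,sqrt( 6), sqrt( 6) , E, 27, 92, 95]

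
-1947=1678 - 3625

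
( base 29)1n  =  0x34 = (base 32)1k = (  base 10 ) 52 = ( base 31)1l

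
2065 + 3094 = 5159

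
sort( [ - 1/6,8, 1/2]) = [ - 1/6,1/2,8 ]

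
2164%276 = 232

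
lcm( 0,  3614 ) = 0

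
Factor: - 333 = -3^2 * 37^1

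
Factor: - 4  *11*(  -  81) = 3564=2^2*3^4 * 11^1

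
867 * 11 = 9537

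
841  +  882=1723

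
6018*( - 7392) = -44485056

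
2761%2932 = 2761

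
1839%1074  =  765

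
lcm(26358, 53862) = 1238826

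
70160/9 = 7795 + 5/9 = 7795.56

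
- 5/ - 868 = 5/868 = 0.01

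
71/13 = 5+6/13 = 5.46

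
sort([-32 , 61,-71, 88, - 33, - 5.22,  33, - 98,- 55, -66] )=[ - 98,-71, - 66,-55,  -  33,-32,-5.22, 33, 61,  88]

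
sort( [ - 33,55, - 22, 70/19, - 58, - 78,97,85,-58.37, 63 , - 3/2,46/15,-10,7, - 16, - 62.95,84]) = [ - 78,  -  62.95, - 58.37, - 58, - 33, - 22, - 16,-10,- 3/2,  46/15,70/19, 7, 55,  63,  84, 85,97]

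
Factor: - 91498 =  - 2^1* 11^1*4159^1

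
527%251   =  25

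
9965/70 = 1993/14=142.36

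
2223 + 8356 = 10579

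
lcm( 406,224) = 6496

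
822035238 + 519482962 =1341518200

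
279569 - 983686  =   - 704117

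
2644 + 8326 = 10970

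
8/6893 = 8/6893  =  0.00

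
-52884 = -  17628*3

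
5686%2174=1338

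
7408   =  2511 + 4897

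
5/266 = 5/266= 0.02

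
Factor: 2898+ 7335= 10233 = 3^3*379^1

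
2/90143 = 2/90143 = 0.00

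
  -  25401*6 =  - 152406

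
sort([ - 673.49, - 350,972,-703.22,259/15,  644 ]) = [ - 703.22 , - 673.49, - 350,  259/15, 644,972 ] 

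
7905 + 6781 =14686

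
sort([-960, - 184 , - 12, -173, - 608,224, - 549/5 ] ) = [ - 960 , - 608, - 184,-173, - 549/5, - 12,224]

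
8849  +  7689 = 16538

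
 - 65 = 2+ - 67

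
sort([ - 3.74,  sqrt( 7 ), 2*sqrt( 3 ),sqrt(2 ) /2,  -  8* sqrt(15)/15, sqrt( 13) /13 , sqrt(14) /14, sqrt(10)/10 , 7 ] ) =[-3.74, - 8*sqrt( 15 )/15,sqrt(14)/14,sqrt (13)/13,sqrt( 10 ) /10,sqrt( 2) /2,  sqrt( 7 ), 2 * sqrt( 3),7] 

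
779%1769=779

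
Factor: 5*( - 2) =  - 2^1 *5^1 =- 10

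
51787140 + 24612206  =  76399346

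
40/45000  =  1/1125=0.00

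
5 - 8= -3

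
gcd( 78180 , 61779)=3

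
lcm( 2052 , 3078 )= 6156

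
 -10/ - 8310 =1/831 = 0.00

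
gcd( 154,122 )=2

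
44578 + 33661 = 78239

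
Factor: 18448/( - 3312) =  - 3^(-2)*23^( - 1)*1153^1 = - 1153/207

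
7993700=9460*845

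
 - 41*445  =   - 18245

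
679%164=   23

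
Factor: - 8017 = -8017^1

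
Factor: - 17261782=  - 2^1*53^1*162847^1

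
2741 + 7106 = 9847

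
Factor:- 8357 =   -  61^1*137^1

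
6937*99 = 686763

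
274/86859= 274/86859 =0.00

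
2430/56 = 43 + 11/28 = 43.39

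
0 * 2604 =0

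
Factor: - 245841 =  - 3^1 * 19^2 * 227^1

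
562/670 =281/335 = 0.84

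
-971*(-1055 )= 1024405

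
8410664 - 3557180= 4853484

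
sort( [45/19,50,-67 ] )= [-67, 45/19,50 ]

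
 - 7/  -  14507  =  7/14507 = 0.00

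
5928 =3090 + 2838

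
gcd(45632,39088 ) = 16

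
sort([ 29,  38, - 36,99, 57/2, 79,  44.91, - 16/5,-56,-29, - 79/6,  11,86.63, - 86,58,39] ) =[ - 86, - 56,-36,-29, - 79/6, - 16/5, 11, 57/2,  29  ,  38,39,44.91, 58,79,86.63, 99 ] 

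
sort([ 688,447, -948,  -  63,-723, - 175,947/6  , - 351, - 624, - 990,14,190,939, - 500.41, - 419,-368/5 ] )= [ - 990, - 948, - 723,-624,-500.41, - 419,  -  351 ,  -  175,  -  368/5,-63, 14,947/6 , 190,447 , 688,939] 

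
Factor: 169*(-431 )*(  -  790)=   2^1 *5^1*13^2* 79^1 * 431^1 = 57542810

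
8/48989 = 8/48989 = 0.00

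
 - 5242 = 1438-6680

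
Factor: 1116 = 2^2*3^2*31^1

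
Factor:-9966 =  - 2^1*3^1*11^1 * 151^1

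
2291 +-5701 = - 3410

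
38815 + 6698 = 45513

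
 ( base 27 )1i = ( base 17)2b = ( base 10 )45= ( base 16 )2d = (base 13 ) 36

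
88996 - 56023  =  32973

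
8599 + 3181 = 11780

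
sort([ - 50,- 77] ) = [ - 77 , - 50] 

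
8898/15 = 593+1/5 = 593.20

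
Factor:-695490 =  - 2^1 *3^1 *5^1*97^1 * 239^1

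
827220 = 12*68935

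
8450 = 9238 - 788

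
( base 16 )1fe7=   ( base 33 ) 7gg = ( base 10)8167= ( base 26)C23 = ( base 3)102012111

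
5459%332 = 147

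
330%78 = 18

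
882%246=144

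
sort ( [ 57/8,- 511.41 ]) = [- 511.41 , 57/8 ]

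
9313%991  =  394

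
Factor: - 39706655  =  -5^1 * 29^1*41^1*6679^1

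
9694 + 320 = 10014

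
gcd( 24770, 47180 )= 10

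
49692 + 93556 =143248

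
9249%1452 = 537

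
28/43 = 28/43 = 0.65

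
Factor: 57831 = 3^1 * 37^1 * 521^1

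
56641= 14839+41802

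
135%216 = 135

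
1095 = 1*1095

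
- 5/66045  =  - 1/13209=- 0.00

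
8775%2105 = 355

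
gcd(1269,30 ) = 3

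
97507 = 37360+60147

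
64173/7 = 9167 +4/7 = 9167.57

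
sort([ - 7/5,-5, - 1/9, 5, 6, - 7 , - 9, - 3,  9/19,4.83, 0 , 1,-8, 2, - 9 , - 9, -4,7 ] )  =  [-9, - 9, - 9 , - 8, - 7, - 5, - 4, - 3,  -  7/5, - 1/9, 0,  9/19, 1,  2, 4.83 , 5,6, 7 ]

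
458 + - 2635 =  - 2177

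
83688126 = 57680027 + 26008099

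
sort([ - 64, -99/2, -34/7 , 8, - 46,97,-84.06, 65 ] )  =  [  -  84.06 , - 64, - 99/2, - 46 , - 34/7,8, 65,97]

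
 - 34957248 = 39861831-74819079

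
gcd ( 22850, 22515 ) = 5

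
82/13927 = 82/13927 = 0.01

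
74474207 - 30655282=43818925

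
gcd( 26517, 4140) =3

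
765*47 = 35955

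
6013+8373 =14386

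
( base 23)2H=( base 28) 27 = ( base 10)63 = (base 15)43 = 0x3f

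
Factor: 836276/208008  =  209069/52002  =  2^ ( -1)*3^ ( -5) * 7^1 * 107^(-1)*29867^1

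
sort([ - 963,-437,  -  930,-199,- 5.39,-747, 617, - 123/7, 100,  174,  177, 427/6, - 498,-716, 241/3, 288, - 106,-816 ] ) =[-963 ,-930,-816, - 747,  -  716,  -  498,-437,-199, - 106, - 123/7,  -  5.39, 427/6, 241/3,100, 174,177 , 288,617]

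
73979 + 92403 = 166382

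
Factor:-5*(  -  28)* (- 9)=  - 1260 = - 2^2 *3^2*5^1* 7^1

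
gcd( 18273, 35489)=1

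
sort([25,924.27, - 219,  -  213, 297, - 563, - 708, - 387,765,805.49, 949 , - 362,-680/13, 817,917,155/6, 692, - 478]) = [-708, - 563,-478, - 387, -362, - 219 , - 213 , - 680/13,25,155/6,  297, 692,765, 805.49,817,917,924.27,949 ] 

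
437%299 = 138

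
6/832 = 3/416 = 0.01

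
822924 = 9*91436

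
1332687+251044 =1583731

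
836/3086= 418/1543= 0.27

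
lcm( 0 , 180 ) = 0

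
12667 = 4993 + 7674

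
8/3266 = 4/1633= 0.00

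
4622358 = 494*9357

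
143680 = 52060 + 91620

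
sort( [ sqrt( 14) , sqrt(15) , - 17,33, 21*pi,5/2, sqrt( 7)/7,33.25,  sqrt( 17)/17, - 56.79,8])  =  [ -56.79, - 17, sqrt( 17)/17, sqrt( 7) /7, 5/2,sqrt( 14 ),sqrt( 15),8,33, 33.25, 21 * pi ] 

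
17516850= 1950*8983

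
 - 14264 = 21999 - 36263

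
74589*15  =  1118835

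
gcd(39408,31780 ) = 4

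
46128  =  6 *7688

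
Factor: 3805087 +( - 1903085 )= 1902002 = 2^1 *951001^1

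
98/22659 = 14/3237 = 0.00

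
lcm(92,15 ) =1380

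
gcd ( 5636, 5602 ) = 2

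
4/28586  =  2/14293  =  0.00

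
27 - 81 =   -  54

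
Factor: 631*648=408888 =2^3 * 3^4*631^1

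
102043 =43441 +58602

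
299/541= 299/541 =0.55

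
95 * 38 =3610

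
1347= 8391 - 7044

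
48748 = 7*6964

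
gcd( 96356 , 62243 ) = 1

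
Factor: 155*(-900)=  -2^2*3^2*5^3*31^1 =- 139500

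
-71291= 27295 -98586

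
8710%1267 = 1108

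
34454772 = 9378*3674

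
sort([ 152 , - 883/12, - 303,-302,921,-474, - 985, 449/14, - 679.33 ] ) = [ - 985,-679.33, - 474, - 303, - 302, - 883/12,449/14, 152,921]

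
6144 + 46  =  6190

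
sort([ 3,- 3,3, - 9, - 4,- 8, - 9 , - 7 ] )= [ - 9, - 9,-8, - 7,-4, - 3, 3 , 3 ]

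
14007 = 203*69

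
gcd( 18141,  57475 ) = 1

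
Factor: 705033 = 3^2*7^1*19^2 * 31^1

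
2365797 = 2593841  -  228044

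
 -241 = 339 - 580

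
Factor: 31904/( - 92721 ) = -2^5 * 3^(  -  1)*31^( - 1) =- 32/93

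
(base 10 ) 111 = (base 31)3I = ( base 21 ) 56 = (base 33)3c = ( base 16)6f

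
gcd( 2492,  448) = 28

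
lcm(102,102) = 102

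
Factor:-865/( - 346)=5/2= 2^(-1)*5^1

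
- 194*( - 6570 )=1274580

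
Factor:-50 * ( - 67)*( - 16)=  -53600 = -  2^5*5^2*67^1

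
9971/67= 9971/67= 148.82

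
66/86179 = 66/86179 =0.00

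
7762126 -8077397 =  - 315271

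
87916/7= 12559 + 3/7  =  12559.43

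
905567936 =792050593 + 113517343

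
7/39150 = 7/39150= 0.00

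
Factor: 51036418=2^1*25518209^1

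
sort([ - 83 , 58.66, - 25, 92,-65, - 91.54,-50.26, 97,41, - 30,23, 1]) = [ - 91.54, - 83,-65, - 50.26, - 30, - 25,1,23, 41,58.66 , 92,97 ]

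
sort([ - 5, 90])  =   [ - 5,  90 ] 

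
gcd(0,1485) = 1485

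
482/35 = 482/35 = 13.77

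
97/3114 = 97/3114 = 0.03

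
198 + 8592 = 8790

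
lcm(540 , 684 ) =10260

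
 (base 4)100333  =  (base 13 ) 658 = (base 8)2077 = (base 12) 767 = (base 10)1087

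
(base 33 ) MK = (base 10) 746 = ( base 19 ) 215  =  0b1011101010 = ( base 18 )258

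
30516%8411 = 5283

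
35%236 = 35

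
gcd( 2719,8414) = 1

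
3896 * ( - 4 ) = - 15584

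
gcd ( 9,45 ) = 9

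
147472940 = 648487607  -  501014667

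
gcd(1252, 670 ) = 2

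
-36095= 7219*( - 5)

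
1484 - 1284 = 200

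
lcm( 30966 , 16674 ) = 216762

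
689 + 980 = 1669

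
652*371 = 241892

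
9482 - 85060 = -75578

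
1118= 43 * 26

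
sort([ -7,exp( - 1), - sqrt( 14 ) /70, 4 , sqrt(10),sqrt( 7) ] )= [  -  7 , - sqrt(14 )/70, exp( - 1 ),sqrt( 7), sqrt(10), 4 ]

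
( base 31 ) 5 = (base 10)5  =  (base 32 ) 5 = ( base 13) 5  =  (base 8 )5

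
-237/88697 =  - 1  +  88460/88697  =  -0.00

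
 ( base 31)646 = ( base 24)a5g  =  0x1708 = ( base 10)5896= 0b1011100001000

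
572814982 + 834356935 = 1407171917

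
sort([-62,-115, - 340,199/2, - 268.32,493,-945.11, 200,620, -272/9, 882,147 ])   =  [-945.11, - 340,- 268.32,-115, - 62, - 272/9,199/2,147,200,  493, 620,882]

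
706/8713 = 706/8713 = 0.08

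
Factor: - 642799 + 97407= - 545392 = - 2^4 * 89^1 * 383^1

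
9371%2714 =1229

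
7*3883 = 27181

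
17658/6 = 2943 = 2943.00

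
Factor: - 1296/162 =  - 8 = - 2^3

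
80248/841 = 95+353/841 = 95.42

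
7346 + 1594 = 8940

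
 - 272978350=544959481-817937831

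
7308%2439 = 2430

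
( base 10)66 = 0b1000010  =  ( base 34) 1W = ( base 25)2G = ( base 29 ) 28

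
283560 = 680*417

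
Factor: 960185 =5^1*192037^1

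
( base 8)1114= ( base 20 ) 198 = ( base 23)12d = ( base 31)iu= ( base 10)588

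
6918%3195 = 528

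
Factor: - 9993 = - 3^1*3331^1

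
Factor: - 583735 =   -  5^1*116747^1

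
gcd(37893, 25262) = 12631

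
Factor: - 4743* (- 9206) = 43664058 = 2^1*3^2*17^1*31^1*4603^1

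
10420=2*5210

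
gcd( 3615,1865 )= 5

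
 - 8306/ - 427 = 8306/427   =  19.45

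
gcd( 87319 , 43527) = 1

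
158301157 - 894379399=-736078242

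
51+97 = 148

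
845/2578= 845/2578 = 0.33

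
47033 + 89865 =136898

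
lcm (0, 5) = 0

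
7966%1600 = 1566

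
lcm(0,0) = 0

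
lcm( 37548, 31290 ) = 187740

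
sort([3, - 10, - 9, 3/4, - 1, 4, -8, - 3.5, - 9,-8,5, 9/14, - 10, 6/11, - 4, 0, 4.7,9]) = [ - 10,-10, - 9, -9,- 8 ,-8, - 4, - 3.5 ,  -  1,0, 6/11, 9/14, 3/4, 3, 4, 4.7, 5, 9] 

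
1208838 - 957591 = 251247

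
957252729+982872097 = 1940124826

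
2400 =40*60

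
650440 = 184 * 3535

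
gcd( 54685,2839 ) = 1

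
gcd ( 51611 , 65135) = 7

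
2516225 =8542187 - 6025962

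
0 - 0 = 0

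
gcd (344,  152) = 8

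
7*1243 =8701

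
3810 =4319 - 509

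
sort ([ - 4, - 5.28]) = [ - 5.28, - 4]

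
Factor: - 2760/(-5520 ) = 2^( - 1) = 1/2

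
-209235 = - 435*481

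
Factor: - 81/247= -3^4 *13^( - 1)*19^(- 1)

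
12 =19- 7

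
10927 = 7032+3895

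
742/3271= 742/3271 =0.23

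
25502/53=481 + 9/53 =481.17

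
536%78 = 68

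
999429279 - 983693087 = 15736192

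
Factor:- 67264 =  -2^6*1051^1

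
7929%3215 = 1499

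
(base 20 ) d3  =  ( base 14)14B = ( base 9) 322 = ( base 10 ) 263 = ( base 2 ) 100000111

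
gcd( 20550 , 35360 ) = 10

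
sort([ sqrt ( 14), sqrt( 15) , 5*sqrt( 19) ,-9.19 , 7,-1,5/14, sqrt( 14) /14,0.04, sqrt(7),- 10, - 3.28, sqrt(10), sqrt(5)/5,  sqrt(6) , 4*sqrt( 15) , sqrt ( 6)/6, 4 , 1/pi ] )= [ - 10,  -  9.19 , - 3.28, - 1, 0.04, sqrt(  14)/14, 1/pi, 5/14, sqrt(6 )/6,sqrt(5)/5, sqrt(6),sqrt( 7),  sqrt(10) , sqrt ( 14 ),sqrt(15), 4, 7, 4* sqrt(15) , 5*sqrt( 19) ] 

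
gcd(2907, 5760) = 9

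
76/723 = 76/723 = 0.11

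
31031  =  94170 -63139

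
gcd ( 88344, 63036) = 36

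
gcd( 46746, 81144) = 882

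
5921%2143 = 1635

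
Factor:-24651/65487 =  - 99/263 = - 3^2*11^1*263^( - 1 ) 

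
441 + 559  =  1000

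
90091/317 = 284 + 63/317 =284.20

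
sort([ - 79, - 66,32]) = [- 79,-66,32] 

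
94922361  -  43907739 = 51014622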